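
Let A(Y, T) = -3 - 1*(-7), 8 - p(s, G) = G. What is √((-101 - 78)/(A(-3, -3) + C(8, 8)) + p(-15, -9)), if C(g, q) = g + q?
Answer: √805/10 ≈ 2.8373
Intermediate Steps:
p(s, G) = 8 - G
A(Y, T) = 4 (A(Y, T) = -3 + 7 = 4)
√((-101 - 78)/(A(-3, -3) + C(8, 8)) + p(-15, -9)) = √((-101 - 78)/(4 + (8 + 8)) + (8 - 1*(-9))) = √(-179/(4 + 16) + (8 + 9)) = √(-179/20 + 17) = √(161/20) = √805/10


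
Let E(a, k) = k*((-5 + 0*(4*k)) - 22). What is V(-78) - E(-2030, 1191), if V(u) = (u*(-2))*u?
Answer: 19989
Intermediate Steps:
V(u) = -2*u**2 (V(u) = (-2*u)*u = -2*u**2)
E(a, k) = -27*k (E(a, k) = k*((-5 + 0) - 22) = k*(-5 - 22) = k*(-27) = -27*k)
V(-78) - E(-2030, 1191) = -2*(-78)**2 - (-27)*1191 = -2*6084 - 1*(-32157) = -12168 + 32157 = 19989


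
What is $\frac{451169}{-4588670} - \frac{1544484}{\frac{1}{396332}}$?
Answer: $- \frac{2808855375222896129}{4588670} \approx -6.1213 \cdot 10^{11}$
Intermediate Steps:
$\frac{451169}{-4588670} - \frac{1544484}{\frac{1}{396332}} = 451169 \left(- \frac{1}{4588670}\right) - 1544484 \frac{1}{\frac{1}{396332}} = - \frac{451169}{4588670} - 612128432688 = - \frac{2808855375222896129}{4588670}$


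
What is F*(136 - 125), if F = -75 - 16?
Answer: -1001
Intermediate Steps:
F = -91
F*(136 - 125) = -91*(136 - 125) = -91*11 = -1001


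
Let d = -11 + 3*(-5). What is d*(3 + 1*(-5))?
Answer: 52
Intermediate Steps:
d = -26 (d = -11 - 15 = -26)
d*(3 + 1*(-5)) = -26*(3 + 1*(-5)) = -26*(3 - 5) = -26*(-2) = 52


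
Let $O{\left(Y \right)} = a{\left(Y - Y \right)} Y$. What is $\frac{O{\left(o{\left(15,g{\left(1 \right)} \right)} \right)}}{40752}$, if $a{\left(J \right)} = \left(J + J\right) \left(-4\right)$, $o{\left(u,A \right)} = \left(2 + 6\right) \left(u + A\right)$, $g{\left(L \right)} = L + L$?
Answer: $0$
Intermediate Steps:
$g{\left(L \right)} = 2 L$
$o{\left(u,A \right)} = 8 A + 8 u$ ($o{\left(u,A \right)} = 8 \left(A + u\right) = 8 A + 8 u$)
$a{\left(J \right)} = - 8 J$ ($a{\left(J \right)} = 2 J \left(-4\right) = - 8 J$)
$O{\left(Y \right)} = 0$ ($O{\left(Y \right)} = - 8 \left(Y - Y\right) Y = \left(-8\right) 0 Y = 0 Y = 0$)
$\frac{O{\left(o{\left(15,g{\left(1 \right)} \right)} \right)}}{40752} = \frac{0}{40752} = 0 \cdot \frac{1}{40752} = 0$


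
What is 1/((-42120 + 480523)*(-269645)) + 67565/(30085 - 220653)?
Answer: -1141010471400549/3218235528878440 ≈ -0.35455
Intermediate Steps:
1/((-42120 + 480523)*(-269645)) + 67565/(30085 - 220653) = -1/269645/438403 + 67565/(-190568) = (1/438403)*(-1/269645) + 67565*(-1/190568) = -1/118213176935 - 67565/190568 = -1141010471400549/3218235528878440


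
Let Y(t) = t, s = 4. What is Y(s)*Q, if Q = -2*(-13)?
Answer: 104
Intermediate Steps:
Q = 26
Y(s)*Q = 4*26 = 104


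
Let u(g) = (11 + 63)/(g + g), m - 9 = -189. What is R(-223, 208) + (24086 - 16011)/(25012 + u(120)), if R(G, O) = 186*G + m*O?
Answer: -236869592886/3001477 ≈ -78918.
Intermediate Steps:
m = -180 (m = 9 - 189 = -180)
u(g) = 37/g (u(g) = 74/((2*g)) = 74*(1/(2*g)) = 37/g)
R(G, O) = -180*O + 186*G (R(G, O) = 186*G - 180*O = -180*O + 186*G)
R(-223, 208) + (24086 - 16011)/(25012 + u(120)) = (-180*208 + 186*(-223)) + (24086 - 16011)/(25012 + 37/120) = (-37440 - 41478) + 8075/(25012 + 37*(1/120)) = -78918 + 8075/(25012 + 37/120) = -78918 + 8075/(3001477/120) = -78918 + 8075*(120/3001477) = -78918 + 969000/3001477 = -236869592886/3001477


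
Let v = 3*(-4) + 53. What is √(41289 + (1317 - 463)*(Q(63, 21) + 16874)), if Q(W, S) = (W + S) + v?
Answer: √14558435 ≈ 3815.6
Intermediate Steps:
v = 41 (v = -12 + 53 = 41)
Q(W, S) = 41 + S + W (Q(W, S) = (W + S) + 41 = (S + W) + 41 = 41 + S + W)
√(41289 + (1317 - 463)*(Q(63, 21) + 16874)) = √(41289 + (1317 - 463)*((41 + 21 + 63) + 16874)) = √(41289 + 854*(125 + 16874)) = √(41289 + 854*16999) = √(41289 + 14517146) = √14558435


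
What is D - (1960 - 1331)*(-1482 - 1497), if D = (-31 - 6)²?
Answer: 1875160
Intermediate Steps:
D = 1369 (D = (-37)² = 1369)
D - (1960 - 1331)*(-1482 - 1497) = 1369 - (1960 - 1331)*(-1482 - 1497) = 1369 - 629*(-2979) = 1369 - 1*(-1873791) = 1369 + 1873791 = 1875160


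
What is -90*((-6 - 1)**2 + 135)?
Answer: -16560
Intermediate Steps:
-90*((-6 - 1)**2 + 135) = -90*((-7)**2 + 135) = -90*(49 + 135) = -90*184 = -16560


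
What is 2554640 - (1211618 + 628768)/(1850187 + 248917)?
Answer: 2681226601087/1049552 ≈ 2.5546e+6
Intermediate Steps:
2554640 - (1211618 + 628768)/(1850187 + 248917) = 2554640 - 1840386/2099104 = 2554640 - 1*920193/1049552 = 2554640 - 920193/1049552 = 2681226601087/1049552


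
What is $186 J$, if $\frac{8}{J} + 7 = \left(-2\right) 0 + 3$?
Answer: $-372$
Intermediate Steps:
$J = -2$ ($J = \frac{8}{-7 + \left(\left(-2\right) 0 + 3\right)} = \frac{8}{-7 + \left(0 + 3\right)} = \frac{8}{-7 + 3} = \frac{8}{-4} = 8 \left(- \frac{1}{4}\right) = -2$)
$186 J = 186 \left(-2\right) = -372$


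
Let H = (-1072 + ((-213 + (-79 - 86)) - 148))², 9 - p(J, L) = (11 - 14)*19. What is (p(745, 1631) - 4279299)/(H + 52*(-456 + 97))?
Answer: -4279233/2534936 ≈ -1.6881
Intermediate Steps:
p(J, L) = 66 (p(J, L) = 9 - (11 - 14)*19 = 9 - (-3)*19 = 9 - 1*(-57) = 9 + 57 = 66)
H = 2553604 (H = (-1072 + ((-213 - 165) - 148))² = (-1072 + (-378 - 148))² = (-1072 - 526)² = (-1598)² = 2553604)
(p(745, 1631) - 4279299)/(H + 52*(-456 + 97)) = (66 - 4279299)/(2553604 + 52*(-456 + 97)) = -4279233/(2553604 + 52*(-359)) = -4279233/(2553604 - 18668) = -4279233/2534936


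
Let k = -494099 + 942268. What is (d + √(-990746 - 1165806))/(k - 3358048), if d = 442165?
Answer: -442165/2909879 - 2*I*√539138/2909879 ≈ -0.15195 - 0.00050467*I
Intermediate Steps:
k = 448169
(d + √(-990746 - 1165806))/(k - 3358048) = (442165 + √(-990746 - 1165806))/(448169 - 3358048) = (442165 + √(-2156552))/(-2909879) = (442165 + 2*I*√539138)*(-1/2909879) = -442165/2909879 - 2*I*√539138/2909879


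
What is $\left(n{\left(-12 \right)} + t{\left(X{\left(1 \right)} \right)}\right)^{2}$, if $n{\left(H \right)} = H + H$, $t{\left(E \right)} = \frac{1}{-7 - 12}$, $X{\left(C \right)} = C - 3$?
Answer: $\frac{208849}{361} \approx 578.53$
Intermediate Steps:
$X{\left(C \right)} = -3 + C$
$t{\left(E \right)} = - \frac{1}{19}$ ($t{\left(E \right)} = \frac{1}{-19} = - \frac{1}{19}$)
$n{\left(H \right)} = 2 H$
$\left(n{\left(-12 \right)} + t{\left(X{\left(1 \right)} \right)}\right)^{2} = \left(2 \left(-12\right) - \frac{1}{19}\right)^{2} = \left(-24 - \frac{1}{19}\right)^{2} = \left(- \frac{457}{19}\right)^{2} = \frac{208849}{361}$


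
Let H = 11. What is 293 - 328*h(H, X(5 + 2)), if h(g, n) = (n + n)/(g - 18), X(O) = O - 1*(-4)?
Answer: 9267/7 ≈ 1323.9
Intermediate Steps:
X(O) = 4 + O (X(O) = O + 4 = 4 + O)
h(g, n) = 2*n/(-18 + g) (h(g, n) = (2*n)/(-18 + g) = 2*n/(-18 + g))
293 - 328*h(H, X(5 + 2)) = 293 - 656*(4 + (5 + 2))/(-18 + 11) = 293 - 656*(4 + 7)/(-7) = 293 - 656*11*(-1)/7 = 293 - 328*(-22/7) = 293 + 7216/7 = 9267/7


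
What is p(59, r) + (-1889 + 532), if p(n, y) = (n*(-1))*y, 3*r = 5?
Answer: -4366/3 ≈ -1455.3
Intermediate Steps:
r = 5/3 (r = (⅓)*5 = 5/3 ≈ 1.6667)
p(n, y) = -n*y (p(n, y) = (-n)*y = -n*y)
p(59, r) + (-1889 + 532) = -1*59*5/3 + (-1889 + 532) = -295/3 - 1357 = -4366/3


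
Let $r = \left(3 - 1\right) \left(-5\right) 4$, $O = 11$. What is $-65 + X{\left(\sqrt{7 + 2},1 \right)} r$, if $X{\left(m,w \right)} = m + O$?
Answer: $-625$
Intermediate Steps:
$r = -40$ ($r = 2 \left(-5\right) 4 = \left(-10\right) 4 = -40$)
$X{\left(m,w \right)} = 11 + m$ ($X{\left(m,w \right)} = m + 11 = 11 + m$)
$-65 + X{\left(\sqrt{7 + 2},1 \right)} r = -65 + \left(11 + \sqrt{7 + 2}\right) \left(-40\right) = -65 + \left(11 + \sqrt{9}\right) \left(-40\right) = -65 + \left(11 + 3\right) \left(-40\right) = -65 + 14 \left(-40\right) = -65 - 560 = -625$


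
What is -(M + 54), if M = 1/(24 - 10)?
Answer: -757/14 ≈ -54.071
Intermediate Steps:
M = 1/14 ≈ 0.071429
-(M + 54) = -(1/14 + 54) = -1*757/14 = -757/14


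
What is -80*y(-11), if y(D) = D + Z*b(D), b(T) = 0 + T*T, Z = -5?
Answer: 49280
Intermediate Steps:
b(T) = T² (b(T) = 0 + T² = T²)
y(D) = D - 5*D²
-80*y(-11) = -(-880)*(1 - 5*(-11)) = -(-880)*(1 + 55) = -(-880)*56 = -80*(-616) = 49280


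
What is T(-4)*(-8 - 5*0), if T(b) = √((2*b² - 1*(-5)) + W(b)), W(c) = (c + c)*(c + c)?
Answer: -8*√101 ≈ -80.399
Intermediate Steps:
W(c) = 4*c² (W(c) = (2*c)*(2*c) = 4*c²)
T(b) = √(5 + 6*b²) (T(b) = √((2*b² - 1*(-5)) + 4*b²) = √((2*b² + 5) + 4*b²) = √((5 + 2*b²) + 4*b²) = √(5 + 6*b²))
T(-4)*(-8 - 5*0) = √(5 + 6*(-4)²)*(-8 - 5*0) = √(5 + 6*16)*(-8 + 0) = √(5 + 96)*(-8) = √101*(-8) = -8*√101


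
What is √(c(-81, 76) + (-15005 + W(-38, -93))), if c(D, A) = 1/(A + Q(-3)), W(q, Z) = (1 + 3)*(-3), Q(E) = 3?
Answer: I*√93721018/79 ≈ 122.54*I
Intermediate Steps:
W(q, Z) = -12 (W(q, Z) = 4*(-3) = -12)
c(D, A) = 1/(3 + A) (c(D, A) = 1/(A + 3) = 1/(3 + A))
√(c(-81, 76) + (-15005 + W(-38, -93))) = √(1/(3 + 76) + (-15005 - 12)) = √(1/79 - 15017) = √(-1186342/79) = I*√93721018/79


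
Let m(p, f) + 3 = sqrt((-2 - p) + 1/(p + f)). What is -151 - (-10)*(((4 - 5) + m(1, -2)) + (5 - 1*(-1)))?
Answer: -131 + 20*I ≈ -131.0 + 20.0*I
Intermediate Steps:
m(p, f) = -3 + sqrt(-2 + 1/(f + p) - p) (m(p, f) = -3 + sqrt((-2 - p) + 1/(p + f)) = -3 + sqrt((-2 - p) + 1/(f + p)) = -3 + sqrt(-2 + 1/(f + p) - p))
-151 - (-10)*(((4 - 5) + m(1, -2)) + (5 - 1*(-1))) = -151 - (-10)*(((4 - 5) + (-3 + sqrt((1 - (2 + 1)*(-2 + 1))/(-2 + 1)))) + (5 - 1*(-1))) = -151 - (-10)*((-1 + (-3 + sqrt((1 - 1*3*(-1))/(-1)))) + (5 + 1)) = -151 - (-10)*((-1 + (-3 + sqrt(-(1 + 3)))) + 6) = -151 - (-10)*((-1 + (-3 + sqrt(-1*4))) + 6) = -151 - (-10)*((-1 + (-3 + sqrt(-4))) + 6) = -151 - (-10)*((-1 + (-3 + 2*I)) + 6) = -151 - (-10)*((-4 + 2*I) + 6) = -151 - (-10)*(2 + 2*I) = -151 - (-20 - 20*I) = -151 + (20 + 20*I) = -131 + 20*I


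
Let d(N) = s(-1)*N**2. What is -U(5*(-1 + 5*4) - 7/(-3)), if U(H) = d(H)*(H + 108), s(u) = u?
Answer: 52522624/27 ≈ 1.9453e+6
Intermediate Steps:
d(N) = -N**2
U(H) = -H**2*(108 + H) (U(H) = (-H**2)*(H + 108) = (-H**2)*(108 + H) = -H**2*(108 + H))
-U(5*(-1 + 5*4) - 7/(-3)) = -(5*(-1 + 5*4) - 7/(-3))**2*(-108 - (5*(-1 + 5*4) - 7/(-3))) = -(5*(-1 + 20) - 7*(-1/3))**2*(-108 - (5*(-1 + 20) - 7*(-1/3))) = -(5*19 + 7/3)**2*(-108 - (5*19 + 7/3)) = -(95 + 7/3)**2*(-108 - (95 + 7/3)) = -(292/3)**2*(-108 - 1*292/3) = -85264*(-108 - 292/3)/9 = -85264*(-616)/(9*3) = -1*(-52522624/27) = 52522624/27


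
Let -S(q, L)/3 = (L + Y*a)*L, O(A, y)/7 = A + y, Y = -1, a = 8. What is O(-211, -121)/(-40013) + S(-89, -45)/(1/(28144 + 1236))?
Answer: -8411288778376/40013 ≈ -2.1021e+8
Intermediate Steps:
O(A, y) = 7*A + 7*y (O(A, y) = 7*(A + y) = 7*A + 7*y)
S(q, L) = -3*L*(-8 + L) (S(q, L) = -3*(L - 1*8)*L = -3*(L - 8)*L = -3*(-8 + L)*L = -3*L*(-8 + L))
O(-211, -121)/(-40013) + S(-89, -45)/(1/(28144 + 1236)) = (7*(-211) + 7*(-121))/(-40013) + (3*(-45)*(8 - 1*(-45)))/(1/(28144 + 1236)) = (-1477 - 847)*(-1/40013) + (3*(-45)*(8 + 45))/(1/29380) = -2324*(-1/40013) + (3*(-45)*53)/(1/29380) = 2324/40013 - 7155*29380 = 2324/40013 - 210213900 = -8411288778376/40013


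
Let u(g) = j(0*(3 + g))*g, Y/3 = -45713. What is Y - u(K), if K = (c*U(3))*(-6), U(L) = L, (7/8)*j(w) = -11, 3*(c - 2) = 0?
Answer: -963141/7 ≈ -1.3759e+5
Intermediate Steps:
Y = -137139 (Y = 3*(-45713) = -137139)
c = 2 (c = 2 + (⅓)*0 = 2 + 0 = 2)
j(w) = -88/7 (j(w) = (8/7)*(-11) = -88/7)
K = -36 (K = (2*3)*(-6) = 6*(-6) = -36)
u(g) = -88*g/7
Y - u(K) = -137139 - (-88)*(-36)/7 = -137139 - 1*3168/7 = -137139 - 3168/7 = -963141/7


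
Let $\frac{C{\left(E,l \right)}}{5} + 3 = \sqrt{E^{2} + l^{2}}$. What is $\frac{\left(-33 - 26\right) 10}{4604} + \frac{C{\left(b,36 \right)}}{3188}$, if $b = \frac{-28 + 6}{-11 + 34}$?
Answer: $- \frac{487495}{3669388} + \frac{5 \sqrt{171517}}{36662} \approx -0.076373$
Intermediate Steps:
$b = - \frac{22}{23} \approx -0.95652$
$C{\left(E,l \right)} = -15 + 5 \sqrt{E^{2} + l^{2}}$
$\frac{\left(-33 - 26\right) 10}{4604} + \frac{C{\left(b,36 \right)}}{3188} = \frac{\left(-33 - 26\right) 10}{4604} + \frac{-15 + 5 \sqrt{\left(- \frac{22}{23}\right)^{2} + 36^{2}}}{3188} = \left(-59\right) 10 \cdot \frac{1}{4604} + \left(-15 + 5 \sqrt{\frac{484}{529} + 1296}\right) \frac{1}{3188} = \left(-590\right) \frac{1}{4604} + \left(-15 + 5 \sqrt{\frac{686068}{529}}\right) \frac{1}{3188} = - \frac{295}{2302} + \left(-15 + 5 \frac{2 \sqrt{171517}}{23}\right) \frac{1}{3188} = - \frac{295}{2302} + \left(-15 + \frac{10 \sqrt{171517}}{23}\right) \frac{1}{3188} = - \frac{295}{2302} - \left(\frac{15}{3188} - \frac{5 \sqrt{171517}}{36662}\right) = - \frac{487495}{3669388} + \frac{5 \sqrt{171517}}{36662}$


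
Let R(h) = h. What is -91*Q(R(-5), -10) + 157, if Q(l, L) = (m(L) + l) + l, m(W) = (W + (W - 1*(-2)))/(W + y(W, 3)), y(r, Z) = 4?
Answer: 794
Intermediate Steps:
m(W) = (2 + 2*W)/(4 + W) (m(W) = (W + (W - 1*(-2)))/(W + 4) = (W + (W + 2))/(4 + W) = (W + (2 + W))/(4 + W) = (2 + 2*W)/(4 + W))
Q(l, L) = 2*l + 2*(1 + L)/(4 + L) (Q(l, L) = (2*(1 + L)/(4 + L) + l) + l = (l + 2*(1 + L)/(4 + L)) + l = 2*l + 2*(1 + L)/(4 + L))
-91*Q(R(-5), -10) + 157 = -182*(1 - 10 - 5*(4 - 10))/(4 - 10) + 157 = -182*(1 - 10 - 5*(-6))/(-6) + 157 = -182*(-1)*(1 - 10 + 30)/6 + 157 = -182*(-1)*21/6 + 157 = -91*(-7) + 157 = 637 + 157 = 794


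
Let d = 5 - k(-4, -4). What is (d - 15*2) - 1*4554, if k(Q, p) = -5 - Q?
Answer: -4578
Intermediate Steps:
d = 6 (d = 5 - (-5 - 1*(-4)) = 5 - (-5 + 4) = 5 - 1*(-1) = 5 + 1 = 6)
(d - 15*2) - 1*4554 = (6 - 15*2) - 1*4554 = (6 - 30) - 4554 = -24 - 4554 = -4578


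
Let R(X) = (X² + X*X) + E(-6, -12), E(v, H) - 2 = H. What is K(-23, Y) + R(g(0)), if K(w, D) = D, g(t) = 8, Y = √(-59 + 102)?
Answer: 118 + √43 ≈ 124.56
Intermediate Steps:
E(v, H) = 2 + H
Y = √43 ≈ 6.5574
R(X) = -10 + 2*X² (R(X) = (X² + X*X) + (2 - 12) = (X² + X²) - 10 = 2*X² - 10 = -10 + 2*X²)
K(-23, Y) + R(g(0)) = √43 + (-10 + 2*8²) = √43 + (-10 + 2*64) = √43 + (-10 + 128) = √43 + 118 = 118 + √43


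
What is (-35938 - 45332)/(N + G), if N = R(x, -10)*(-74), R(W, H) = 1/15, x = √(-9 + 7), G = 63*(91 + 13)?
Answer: -609525/49103 ≈ -12.413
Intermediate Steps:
G = 6552 (G = 63*104 = 6552)
x = I*√2 (x = √(-2) = I*√2 ≈ 1.4142*I)
R(W, H) = 1/15
N = -74/15 (N = (1/15)*(-74) = -74/15 ≈ -4.9333)
(-35938 - 45332)/(N + G) = (-35938 - 45332)/(-74/15 + 6552) = -81270/98206/15 = -81270*15/98206 = -609525/49103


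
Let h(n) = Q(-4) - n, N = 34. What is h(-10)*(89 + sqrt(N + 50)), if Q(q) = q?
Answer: 534 + 12*sqrt(21) ≈ 588.99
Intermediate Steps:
h(n) = -4 - n
h(-10)*(89 + sqrt(N + 50)) = (-4 - 1*(-10))*(89 + sqrt(34 + 50)) = (-4 + 10)*(89 + sqrt(84)) = 6*(89 + 2*sqrt(21)) = 534 + 12*sqrt(21)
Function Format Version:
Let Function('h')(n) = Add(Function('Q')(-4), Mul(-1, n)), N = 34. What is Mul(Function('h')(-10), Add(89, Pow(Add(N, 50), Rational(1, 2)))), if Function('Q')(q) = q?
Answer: Add(534, Mul(12, Pow(21, Rational(1, 2)))) ≈ 588.99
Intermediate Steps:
Function('h')(n) = Add(-4, Mul(-1, n))
Mul(Function('h')(-10), Add(89, Pow(Add(N, 50), Rational(1, 2)))) = Mul(Add(-4, Mul(-1, -10)), Add(89, Pow(Add(34, 50), Rational(1, 2)))) = Mul(Add(-4, 10), Add(89, Pow(84, Rational(1, 2)))) = Mul(6, Add(89, Mul(2, Pow(21, Rational(1, 2))))) = Add(534, Mul(12, Pow(21, Rational(1, 2))))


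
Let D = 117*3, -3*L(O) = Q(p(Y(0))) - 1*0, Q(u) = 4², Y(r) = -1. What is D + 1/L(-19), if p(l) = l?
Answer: 5613/16 ≈ 350.81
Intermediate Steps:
Q(u) = 16
L(O) = -16/3 (L(O) = -(16 - 1*0)/3 = -(16 + 0)/3 = -⅓*16 = -16/3)
D = 351
D + 1/L(-19) = 351 + 1/(-16/3) = 351 - 3/16 = 5613/16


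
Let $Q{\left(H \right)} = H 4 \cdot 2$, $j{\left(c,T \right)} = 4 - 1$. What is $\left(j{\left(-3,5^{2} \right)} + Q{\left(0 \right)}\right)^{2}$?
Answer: $9$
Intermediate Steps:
$j{\left(c,T \right)} = 3$
$Q{\left(H \right)} = 8 H$ ($Q{\left(H \right)} = 4 H 2 = 8 H$)
$\left(j{\left(-3,5^{2} \right)} + Q{\left(0 \right)}\right)^{2} = \left(3 + 8 \cdot 0\right)^{2} = \left(3 + 0\right)^{2} = 3^{2} = 9$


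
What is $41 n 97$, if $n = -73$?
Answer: $-290321$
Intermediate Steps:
$41 n 97 = 41 \left(-73\right) 97 = \left(-2993\right) 97 = -290321$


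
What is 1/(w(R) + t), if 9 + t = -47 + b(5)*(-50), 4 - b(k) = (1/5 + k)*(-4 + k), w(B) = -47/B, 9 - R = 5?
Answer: -4/31 ≈ -0.12903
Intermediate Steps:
R = 4 (R = 9 - 1*5 = 9 - 5 = 4)
b(k) = 4 - (-4 + k)*(⅕ + k) (b(k) = 4 - (1/5 + k)*(-4 + k) = 4 - (⅕ + k)*(-4 + k) = 4 - (-4 + k)*(⅕ + k))
t = 4 (t = -9 + (-47 + (24/5 - 1*5² + (19/5)*5)*(-50)) = -9 + (-47 + (24/5 - 1*25 + 19)*(-50)) = -9 + (-47 + (24/5 - 25 + 19)*(-50)) = -9 + (-47 - 6/5*(-50)) = -9 + (-47 + 60) = -9 + 13 = 4)
1/(w(R) + t) = 1/(-47/4 + 4) = 1/(-31/4) = -4/31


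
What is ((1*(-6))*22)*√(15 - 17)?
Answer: -132*I*√2 ≈ -186.68*I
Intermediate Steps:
((1*(-6))*22)*√(15 - 17) = (-6*22)*√(-2) = -132*I*√2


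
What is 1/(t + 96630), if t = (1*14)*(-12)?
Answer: 1/96462 ≈ 1.0367e-5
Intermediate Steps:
t = -168 (t = 14*(-12) = -168)
1/(t + 96630) = 1/(-168 + 96630) = 1/96462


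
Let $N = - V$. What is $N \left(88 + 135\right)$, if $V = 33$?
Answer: $-7359$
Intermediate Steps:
$N = -33$ ($N = \left(-1\right) 33 = -33$)
$N \left(88 + 135\right) = - 33 \left(88 + 135\right) = \left(-33\right) 223 = -7359$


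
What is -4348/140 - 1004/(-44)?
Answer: -3172/385 ≈ -8.2390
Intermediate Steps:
-4348/140 - 1004/(-44) = -4348*1/140 - 1004*(-1/44) = -1087/35 + 251/11 = -3172/385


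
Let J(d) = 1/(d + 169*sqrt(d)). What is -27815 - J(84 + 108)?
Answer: -789083734/28369 - 169*sqrt(3)/680856 ≈ -27815.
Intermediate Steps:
-27815 - J(84 + 108) = -27815 - 1/((84 + 108) + 169*sqrt(84 + 108)) = -27815 - 1/(192 + 169*sqrt(192)) = -27815 - 1/(192 + 169*(8*sqrt(3))) = -27815 - 1/(192 + 1352*sqrt(3))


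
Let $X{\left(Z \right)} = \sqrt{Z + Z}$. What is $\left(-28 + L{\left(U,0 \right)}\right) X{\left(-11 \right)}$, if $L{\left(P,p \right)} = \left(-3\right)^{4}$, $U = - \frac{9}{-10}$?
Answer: $53 i \sqrt{22} \approx 248.59 i$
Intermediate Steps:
$U = \frac{9}{10}$ ($U = \left(-9\right) \left(- \frac{1}{10}\right) = \frac{9}{10} \approx 0.9$)
$X{\left(Z \right)} = \sqrt{2} \sqrt{Z}$ ($X{\left(Z \right)} = \sqrt{2 Z} = \sqrt{2} \sqrt{Z}$)
$L{\left(P,p \right)} = 81$
$\left(-28 + L{\left(U,0 \right)}\right) X{\left(-11 \right)} = \left(-28 + 81\right) \sqrt{2} \sqrt{-11} = 53 \sqrt{2} i \sqrt{11} = 53 i \sqrt{22}$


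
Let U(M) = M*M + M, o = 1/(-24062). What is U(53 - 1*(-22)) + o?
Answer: 137153399/24062 ≈ 5700.0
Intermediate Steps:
o = -1/24062 ≈ -4.1559e-5
U(M) = M + M² (U(M) = M² + M = M + M²)
U(53 - 1*(-22)) + o = (53 - 1*(-22))*(1 + (53 - 1*(-22))) - 1/24062 = (53 + 22)*(1 + (53 + 22)) - 1/24062 = 75*(1 + 75) - 1/24062 = 75*76 - 1/24062 = 5700 - 1/24062 = 137153399/24062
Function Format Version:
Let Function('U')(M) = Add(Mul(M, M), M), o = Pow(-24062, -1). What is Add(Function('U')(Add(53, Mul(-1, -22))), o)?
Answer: Rational(137153399, 24062) ≈ 5700.0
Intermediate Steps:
o = Rational(-1, 24062) ≈ -4.1559e-5
Function('U')(M) = Add(M, Pow(M, 2)) (Function('U')(M) = Add(Pow(M, 2), M) = Add(M, Pow(M, 2)))
Add(Function('U')(Add(53, Mul(-1, -22))), o) = Add(Mul(Add(53, Mul(-1, -22)), Add(1, Add(53, Mul(-1, -22)))), Rational(-1, 24062)) = Add(Mul(Add(53, 22), Add(1, Add(53, 22))), Rational(-1, 24062)) = Add(Mul(75, Add(1, 75)), Rational(-1, 24062)) = Add(Mul(75, 76), Rational(-1, 24062)) = Add(5700, Rational(-1, 24062)) = Rational(137153399, 24062)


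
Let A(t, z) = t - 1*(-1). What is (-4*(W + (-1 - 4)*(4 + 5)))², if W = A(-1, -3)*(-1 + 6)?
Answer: 32400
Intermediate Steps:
A(t, z) = 1 + t (A(t, z) = t + 1 = 1 + t)
W = 0 (W = (1 - 1)*(-1 + 6) = 0*5 = 0)
(-4*(W + (-1 - 4)*(4 + 5)))² = (-4*(0 + (-1 - 4)*(4 + 5)))² = (-4*(0 - 5*9))² = (-4*(0 - 45))² = (-4*(-45))² = 180² = 32400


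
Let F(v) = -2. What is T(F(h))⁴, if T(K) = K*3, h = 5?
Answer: 1296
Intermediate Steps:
T(K) = 3*K
T(F(h))⁴ = (3*(-2))⁴ = (-6)⁴ = 1296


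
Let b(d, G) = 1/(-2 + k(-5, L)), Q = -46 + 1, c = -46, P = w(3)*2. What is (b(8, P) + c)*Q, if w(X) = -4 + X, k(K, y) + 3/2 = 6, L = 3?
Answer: 2052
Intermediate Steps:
k(K, y) = 9/2 (k(K, y) = -3/2 + 6 = 9/2)
P = -2 (P = (-4 + 3)*2 = -1*2 = -2)
Q = -45
b(d, G) = ⅖ (b(d, G) = 1/(-2 + 9/2) = 1/(5/2) = ⅖)
(b(8, P) + c)*Q = (⅖ - 46)*(-45) = -228/5*(-45) = 2052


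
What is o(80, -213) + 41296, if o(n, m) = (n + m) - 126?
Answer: 41037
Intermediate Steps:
o(n, m) = -126 + m + n (o(n, m) = (m + n) - 126 = -126 + m + n)
o(80, -213) + 41296 = (-126 - 213 + 80) + 41296 = -259 + 41296 = 41037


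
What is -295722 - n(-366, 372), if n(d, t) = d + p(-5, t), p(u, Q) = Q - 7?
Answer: -295721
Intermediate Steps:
p(u, Q) = -7 + Q
n(d, t) = -7 + d + t (n(d, t) = d + (-7 + t) = -7 + d + t)
-295722 - n(-366, 372) = -295722 - (-7 - 366 + 372) = -295722 - 1*(-1) = -295722 + 1 = -295721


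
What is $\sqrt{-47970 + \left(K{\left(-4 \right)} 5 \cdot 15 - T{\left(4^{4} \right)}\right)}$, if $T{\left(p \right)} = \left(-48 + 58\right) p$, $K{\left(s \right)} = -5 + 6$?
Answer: $i \sqrt{50455} \approx 224.62 i$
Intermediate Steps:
$K{\left(s \right)} = 1$
$T{\left(p \right)} = 10 p$
$\sqrt{-47970 + \left(K{\left(-4 \right)} 5 \cdot 15 - T{\left(4^{4} \right)}\right)} = \sqrt{-47970 - \left(2560 - 1 \cdot 5 \cdot 15\right)} = \sqrt{-47970 + \left(5 \cdot 15 - 10 \cdot 256\right)} = \sqrt{-47970 + \left(75 - 2560\right)} = \sqrt{-47970 - 2485} = \sqrt{-50455} = i \sqrt{50455}$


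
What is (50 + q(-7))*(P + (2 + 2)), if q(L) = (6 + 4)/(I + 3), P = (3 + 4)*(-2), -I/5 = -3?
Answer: -4550/9 ≈ -505.56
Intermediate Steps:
I = 15 (I = -5*(-3) = 15)
P = -14 (P = 7*(-2) = -14)
q(L) = 5/9 (q(L) = (6 + 4)/(15 + 3) = 10/18 = 10*(1/18) = 5/9)
(50 + q(-7))*(P + (2 + 2)) = (50 + 5/9)*(-14 + (2 + 2)) = 455*(-14 + 4)/9 = (455/9)*(-10) = -4550/9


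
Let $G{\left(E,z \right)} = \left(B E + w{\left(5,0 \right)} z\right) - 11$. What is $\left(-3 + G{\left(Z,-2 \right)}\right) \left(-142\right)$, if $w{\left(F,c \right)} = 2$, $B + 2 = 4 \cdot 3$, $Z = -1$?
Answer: $3976$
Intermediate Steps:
$B = 10$ ($B = -2 + 4 \cdot 3 = -2 + 12 = 10$)
$G{\left(E,z \right)} = -11 + 2 z + 10 E$ ($G{\left(E,z \right)} = \left(10 E + 2 z\right) - 11 = \left(2 z + 10 E\right) - 11 = -11 + 2 z + 10 E$)
$\left(-3 + G{\left(Z,-2 \right)}\right) \left(-142\right) = \left(-3 + \left(-11 + 2 \left(-2\right) + 10 \left(-1\right)\right)\right) \left(-142\right) = \left(-3 - 25\right) \left(-142\right) = \left(-28\right) \left(-142\right) = 3976$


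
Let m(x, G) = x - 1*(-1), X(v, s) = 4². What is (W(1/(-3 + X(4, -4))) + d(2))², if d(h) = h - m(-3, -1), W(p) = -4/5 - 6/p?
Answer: 139876/25 ≈ 5595.0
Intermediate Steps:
X(v, s) = 16
m(x, G) = 1 + x (m(x, G) = x + 1 = 1 + x)
W(p) = -⅘ - 6/p (W(p) = -4*⅕ - 6/p = -⅘ - 6/p)
d(h) = 2 + h (d(h) = h - (1 - 3) = h - 1*(-2) = h + 2 = 2 + h)
(W(1/(-3 + X(4, -4))) + d(2))² = ((-⅘ - 6/(1/(-3 + 16))) + (2 + 2))² = ((-⅘ - 6/(1/13)) + 4)² = ((-⅘ - 6/1/13) + 4)² = ((-⅘ - 6*13) + 4)² = ((-⅘ - 78) + 4)² = (-394/5 + 4)² = (-374/5)² = 139876/25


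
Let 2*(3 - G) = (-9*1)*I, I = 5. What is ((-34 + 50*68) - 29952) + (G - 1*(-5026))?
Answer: -43069/2 ≈ -21535.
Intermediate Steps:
G = 51/2 (G = 3 - (-9*1)*5/2 = 3 - (-9)*5/2 = 3 - 1/2*(-45) = 3 + 45/2 = 51/2 ≈ 25.500)
((-34 + 50*68) - 29952) + (G - 1*(-5026)) = ((-34 + 50*68) - 29952) + (51/2 - 1*(-5026)) = ((-34 + 3400) - 29952) + (51/2 + 5026) = (3366 - 29952) + 10103/2 = -26586 + 10103/2 = -43069/2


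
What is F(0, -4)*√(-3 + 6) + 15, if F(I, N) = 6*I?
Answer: 15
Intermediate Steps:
F(0, -4)*√(-3 + 6) + 15 = (6*0)*√(-3 + 6) + 15 = 0*√3 + 15 = 0 + 15 = 15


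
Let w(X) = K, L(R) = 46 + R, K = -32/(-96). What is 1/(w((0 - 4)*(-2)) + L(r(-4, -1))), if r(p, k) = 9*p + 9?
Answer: 3/58 ≈ 0.051724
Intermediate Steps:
K = ⅓ (K = -32*(-1/96) = ⅓ ≈ 0.33333)
r(p, k) = 9 + 9*p
w(X) = ⅓
1/(w((0 - 4)*(-2)) + L(r(-4, -1))) = 1/(⅓ + (46 + (9 + 9*(-4)))) = 1/(⅓ + (46 + (9 - 36))) = 1/(⅓ + (46 - 27)) = 1/(⅓ + 19) = 1/(58/3) = 3/58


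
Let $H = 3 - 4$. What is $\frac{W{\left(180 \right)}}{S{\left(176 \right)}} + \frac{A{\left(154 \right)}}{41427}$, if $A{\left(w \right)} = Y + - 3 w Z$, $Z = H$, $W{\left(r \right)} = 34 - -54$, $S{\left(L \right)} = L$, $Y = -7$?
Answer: $\frac{42337}{82854} \approx 0.51098$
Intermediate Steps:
$H = -1$ ($H = 3 - 4 = -1$)
$W{\left(r \right)} = 88$ ($W{\left(r \right)} = 34 + 54 = 88$)
$Z = -1$
$A{\left(w \right)} = -7 + 3 w$ ($A{\left(w \right)} = -7 + - 3 w \left(-1\right) = -7 + 3 w$)
$\frac{W{\left(180 \right)}}{S{\left(176 \right)}} + \frac{A{\left(154 \right)}}{41427} = \frac{88}{176} + \frac{-7 + 3 \cdot 154}{41427} = 88 \cdot \frac{1}{176} + \left(-7 + 462\right) \frac{1}{41427} = \frac{1}{2} + 455 \cdot \frac{1}{41427} = \frac{1}{2} + \frac{455}{41427} = \frac{42337}{82854}$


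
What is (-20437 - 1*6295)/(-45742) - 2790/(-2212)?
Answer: 46687841/25295326 ≈ 1.8457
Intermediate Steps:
(-20437 - 1*6295)/(-45742) - 2790/(-2212) = (-20437 - 6295)*(-1/45742) - 2790*(-1/2212) = -26732*(-1/45742) + 1395/1106 = 13366/22871 + 1395/1106 = 46687841/25295326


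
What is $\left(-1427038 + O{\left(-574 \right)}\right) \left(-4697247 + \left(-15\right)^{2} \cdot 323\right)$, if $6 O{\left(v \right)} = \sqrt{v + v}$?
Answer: $6599439977736 - 1541524 i \sqrt{287} \approx 6.5994 \cdot 10^{12} - 2.6115 \cdot 10^{7} i$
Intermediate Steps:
$O{\left(v \right)} = \frac{\sqrt{2} \sqrt{v}}{6}$ ($O{\left(v \right)} = \frac{\sqrt{v + v}}{6} = \frac{\sqrt{2 v}}{6} = \frac{\sqrt{2} \sqrt{v}}{6}$)
$\left(-1427038 + O{\left(-574 \right)}\right) \left(-4697247 + \left(-15\right)^{2} \cdot 323\right) = \left(-1427038 + \frac{\sqrt{2} \sqrt{-574}}{6}\right) \left(-4697247 + \left(-15\right)^{2} \cdot 323\right) = \left(-1427038 + \frac{\sqrt{2} i \sqrt{574}}{6}\right) \left(-4697247 + 225 \cdot 323\right) = \left(-1427038 + \frac{i \sqrt{287}}{3}\right) \left(-4697247 + 72675\right) = \left(-1427038 + \frac{i \sqrt{287}}{3}\right) \left(-4624572\right) = 6599439977736 - 1541524 i \sqrt{287}$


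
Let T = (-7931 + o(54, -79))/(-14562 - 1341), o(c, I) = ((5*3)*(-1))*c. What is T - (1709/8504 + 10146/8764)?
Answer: -239716883321/296308894392 ≈ -0.80901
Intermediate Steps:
o(c, I) = -15*c (o(c, I) = (15*(-1))*c = -15*c)
T = 8741/15903 (T = (-7931 - 15*54)/(-14562 - 1341) = (-7931 - 810)/(-15903) = -8741*(-1/15903) = 8741/15903 ≈ 0.54964)
T - (1709/8504 + 10146/8764) = 8741/15903 - (1709/8504 + 10146/8764) = 8741/15903 - (1709*(1/8504) + 10146*(1/8764)) = 8741/15903 - (1709/8504 + 5073/4382) = 8741/15903 - 1*25314815/18632264 = 8741/15903 - 25314815/18632264 = -239716883321/296308894392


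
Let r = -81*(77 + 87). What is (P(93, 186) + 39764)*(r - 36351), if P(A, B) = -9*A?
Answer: -1932141645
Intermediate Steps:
r = -13284 (r = -81*164 = -13284)
(P(93, 186) + 39764)*(r - 36351) = (-9*93 + 39764)*(-13284 - 36351) = (-837 + 39764)*(-49635) = 38927*(-49635) = -1932141645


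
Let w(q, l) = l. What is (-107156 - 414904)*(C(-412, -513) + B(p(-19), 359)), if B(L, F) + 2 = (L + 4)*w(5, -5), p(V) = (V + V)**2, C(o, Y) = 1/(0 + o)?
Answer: 389418258075/103 ≈ 3.7808e+9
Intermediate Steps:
C(o, Y) = 1/o
p(V) = 4*V**2 (p(V) = (2*V)**2 = 4*V**2)
B(L, F) = -22 - 5*L (B(L, F) = -2 + (L + 4)*(-5) = -2 + (4 + L)*(-5) = -2 + (-20 - 5*L) = -22 - 5*L)
(-107156 - 414904)*(C(-412, -513) + B(p(-19), 359)) = (-107156 - 414904)*(1/(-412) + (-22 - 20*(-19)**2)) = -522060*(-1/412 + (-22 - 20*361)) = -522060*(-1/412 + (-22 - 5*1444)) = -522060*(-1/412 + (-22 - 7220)) = -522060*(-1/412 - 7242) = -522060*(-2983705/412) = 389418258075/103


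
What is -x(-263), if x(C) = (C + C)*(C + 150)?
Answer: -59438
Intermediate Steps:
x(C) = 2*C*(150 + C) (x(C) = (2*C)*(150 + C) = 2*C*(150 + C))
-x(-263) = -2*(-263)*(150 - 263) = -2*(-263)*(-113) = -1*59438 = -59438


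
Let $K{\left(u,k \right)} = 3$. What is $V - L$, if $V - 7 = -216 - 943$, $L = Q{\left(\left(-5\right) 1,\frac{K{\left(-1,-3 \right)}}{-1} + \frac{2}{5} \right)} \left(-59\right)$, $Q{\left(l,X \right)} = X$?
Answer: $- \frac{6527}{5} \approx -1305.4$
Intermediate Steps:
$L = \frac{767}{5}$ ($L = \left(\frac{3}{-1} + \frac{2}{5}\right) \left(-59\right) = \left(3 \left(-1\right) + 2 \cdot \frac{1}{5}\right) \left(-59\right) = \left(-3 + \frac{2}{5}\right) \left(-59\right) = \left(- \frac{13}{5}\right) \left(-59\right) = \frac{767}{5} \approx 153.4$)
$V = -1152$ ($V = 7 - 1159 = -1152$)
$V - L = -1152 - \frac{767}{5} = - \frac{6527}{5}$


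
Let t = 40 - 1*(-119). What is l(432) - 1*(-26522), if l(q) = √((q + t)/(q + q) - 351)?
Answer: 26522 + 7*I*√4118/24 ≈ 26522.0 + 18.717*I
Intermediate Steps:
t = 159 (t = 40 + 119 = 159)
l(q) = √(-351 + (159 + q)/(2*q)) (l(q) = √((q + 159)/(q + q) - 351) = √((159 + q)/((2*q)) - 351) = √((159 + q)*(1/(2*q)) - 351) = √((159 + q)/(2*q) - 351) = √(-351 + (159 + q)/(2*q)))
l(432) - 1*(-26522) = √(-1402 + 318/432)/2 - 1*(-26522) = √(-1402 + 318*(1/432))/2 + 26522 = √(-1402 + 53/72)/2 + 26522 = √(-100891/72)/2 + 26522 = (7*I*√4118/12)/2 + 26522 = 7*I*√4118/24 + 26522 = 26522 + 7*I*√4118/24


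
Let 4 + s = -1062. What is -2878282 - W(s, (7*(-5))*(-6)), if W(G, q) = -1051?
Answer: -2877231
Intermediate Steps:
s = -1066 (s = -4 - 1062 = -1066)
-2878282 - W(s, (7*(-5))*(-6)) = -2878282 - 1*(-1051) = -2878282 + 1051 = -2877231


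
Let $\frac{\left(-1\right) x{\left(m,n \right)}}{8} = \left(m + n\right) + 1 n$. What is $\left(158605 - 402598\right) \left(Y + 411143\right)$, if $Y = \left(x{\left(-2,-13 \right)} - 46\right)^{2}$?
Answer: $-108046688211$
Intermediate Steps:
$x{\left(m,n \right)} = - 16 n - 8 m$ ($x{\left(m,n \right)} = - 8 \left(\left(m + n\right) + 1 n\right) = - 8 \left(\left(m + n\right) + n\right) = - 8 \left(m + 2 n\right) = - 16 n - 8 m$)
$Y = 31684$ ($Y = \left(\left(\left(-16\right) \left(-13\right) - -16\right) - 46\right)^{2} = \left(\left(208 + 16\right) - 46\right)^{2} = \left(224 - 46\right)^{2} = 178^{2} = 31684$)
$\left(158605 - 402598\right) \left(Y + 411143\right) = \left(158605 - 402598\right) \left(31684 + 411143\right) = \left(-243993\right) 442827 = -108046688211$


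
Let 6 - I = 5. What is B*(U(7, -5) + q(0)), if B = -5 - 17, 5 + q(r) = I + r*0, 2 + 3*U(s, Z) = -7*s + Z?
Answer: 1496/3 ≈ 498.67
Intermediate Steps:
I = 1 (I = 6 - 1*5 = 6 - 5 = 1)
U(s, Z) = -2/3 - 7*s/3 + Z/3 (U(s, Z) = -2/3 + (-7*s + Z)/3 = -2/3 + (Z - 7*s)/3 = -2/3 + (-7*s/3 + Z/3) = -2/3 - 7*s/3 + Z/3)
q(r) = -4 (q(r) = -5 + (1 + r*0) = -5 + (1 + 0) = -5 + 1 = -4)
B = -22
B*(U(7, -5) + q(0)) = -22*((-2/3 - 7/3*7 + (1/3)*(-5)) - 4) = -22*((-2/3 - 49/3 - 5/3) - 4) = -22*(-56/3 - 4) = -22*(-68/3) = 1496/3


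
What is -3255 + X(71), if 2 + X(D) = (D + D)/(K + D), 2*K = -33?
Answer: -354729/109 ≈ -3254.4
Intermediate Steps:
K = -33/2 (K = (½)*(-33) = -33/2 ≈ -16.500)
X(D) = -2 + 2*D/(-33/2 + D) (X(D) = -2 + (D + D)/(-33/2 + D) = -2 + (2*D)/(-33/2 + D) = -2 + 2*D/(-33/2 + D))
-3255 + X(71) = -3255 + 66/(-33 + 2*71) = -3255 + 66/(-33 + 142) = -3255 + 66/109 = -354729/109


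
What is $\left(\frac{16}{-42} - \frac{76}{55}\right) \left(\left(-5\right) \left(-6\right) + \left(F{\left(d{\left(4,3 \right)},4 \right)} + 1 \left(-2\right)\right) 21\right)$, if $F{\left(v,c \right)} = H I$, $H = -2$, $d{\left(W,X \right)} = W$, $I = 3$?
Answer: $\frac{93656}{385} \approx 243.26$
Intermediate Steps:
$F{\left(v,c \right)} = -6$ ($F{\left(v,c \right)} = \left(-2\right) 3 = -6$)
$\left(\frac{16}{-42} - \frac{76}{55}\right) \left(\left(-5\right) \left(-6\right) + \left(F{\left(d{\left(4,3 \right)},4 \right)} + 1 \left(-2\right)\right) 21\right) = \left(\frac{16}{-42} - \frac{76}{55}\right) \left(\left(-5\right) \left(-6\right) + \left(-6 + 1 \left(-2\right)\right) 21\right) = \left(16 \left(- \frac{1}{42}\right) - \frac{76}{55}\right) \left(30 + \left(-6 - 2\right) 21\right) = \left(- \frac{8}{21} - \frac{76}{55}\right) \left(30 - 168\right) = - \frac{2036 \left(30 - 168\right)}{1155} = \left(- \frac{2036}{1155}\right) \left(-138\right) = \frac{93656}{385}$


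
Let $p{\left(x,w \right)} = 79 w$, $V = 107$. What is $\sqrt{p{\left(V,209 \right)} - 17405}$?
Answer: $i \sqrt{894} \approx 29.9 i$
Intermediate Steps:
$\sqrt{p{\left(V,209 \right)} - 17405} = \sqrt{79 \cdot 209 - 17405} = \sqrt{16511 - 17405} = \sqrt{-894} = i \sqrt{894}$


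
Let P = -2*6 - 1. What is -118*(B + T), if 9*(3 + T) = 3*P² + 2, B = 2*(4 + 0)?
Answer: -65372/9 ≈ -7263.6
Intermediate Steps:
P = -13 (P = -12 - 1 = -13)
B = 8 (B = 2*4 = 8)
T = 482/9 (T = -3 + (3*(-13)² + 2)/9 = -3 + (3*169 + 2)/9 = -3 + (507 + 2)/9 = -3 + (⅑)*509 = -3 + 509/9 = 482/9 ≈ 53.556)
-118*(B + T) = -118*(8 + 482/9) = -118*554/9 = -65372/9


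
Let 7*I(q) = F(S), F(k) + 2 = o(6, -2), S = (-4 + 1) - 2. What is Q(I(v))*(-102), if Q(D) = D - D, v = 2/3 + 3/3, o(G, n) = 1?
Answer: 0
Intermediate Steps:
S = -5 (S = -3 - 2 = -5)
v = 5/3 (v = 2*(1/3) + 3*(1/3) = 2/3 + 1 = 5/3 ≈ 1.6667)
F(k) = -1 (F(k) = -2 + 1 = -1)
I(q) = -1/7 (I(q) = (1/7)*(-1) = -1/7)
Q(D) = 0
Q(I(v))*(-102) = 0*(-102) = 0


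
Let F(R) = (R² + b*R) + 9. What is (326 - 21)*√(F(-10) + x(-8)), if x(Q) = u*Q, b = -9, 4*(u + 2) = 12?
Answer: 305*√191 ≈ 4215.2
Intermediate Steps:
u = 1 (u = -2 + (¼)*12 = -2 + 3 = 1)
F(R) = 9 + R² - 9*R (F(R) = (R² - 9*R) + 9 = 9 + R² - 9*R)
x(Q) = Q (x(Q) = 1*Q = Q)
(326 - 21)*√(F(-10) + x(-8)) = (326 - 21)*√((9 + (-10)² - 9*(-10)) - 8) = 305*√((9 + 100 + 90) - 8) = 305*√(199 - 8) = 305*√191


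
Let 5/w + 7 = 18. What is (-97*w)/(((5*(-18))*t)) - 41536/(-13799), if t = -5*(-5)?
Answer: 206941703/68305050 ≈ 3.0297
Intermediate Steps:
w = 5/11 (w = 5/(-7 + 18) = 5/11 ≈ 0.45455)
t = 25
(-97*w)/(((5*(-18))*t)) - 41536/(-13799) = (-97*5/11)/(((5*(-18))*25)) - 41536/(-13799) = -485/(11*((-90*25))) - 41536*(-1/13799) = -485/11/(-2250) + 41536/13799 = -485/11*(-1/2250) + 41536/13799 = 97/4950 + 41536/13799 = 206941703/68305050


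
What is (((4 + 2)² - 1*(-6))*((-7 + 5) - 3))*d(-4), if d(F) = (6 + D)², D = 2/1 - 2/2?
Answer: -10290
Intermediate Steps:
D = 1 (D = 2*1 - 2*½ = 2 - 1 = 1)
d(F) = 49 (d(F) = (6 + 1)² = 7² = 49)
(((4 + 2)² - 1*(-6))*((-7 + 5) - 3))*d(-4) = (((4 + 2)² - 1*(-6))*((-7 + 5) - 3))*49 = ((6² + 6)*(-2 - 3))*49 = ((36 + 6)*(-5))*49 = (42*(-5))*49 = -210*49 = -10290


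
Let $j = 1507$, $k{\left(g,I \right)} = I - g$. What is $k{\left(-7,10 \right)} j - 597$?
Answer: $25022$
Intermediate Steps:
$k{\left(-7,10 \right)} j - 597 = \left(10 - -7\right) 1507 - 597 = \left(10 + 7\right) 1507 - 597 = 17 \cdot 1507 - 597 = 25619 - 597 = 25022$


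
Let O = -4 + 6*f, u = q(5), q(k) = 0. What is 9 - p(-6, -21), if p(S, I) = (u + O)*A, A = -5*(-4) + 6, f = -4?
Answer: 737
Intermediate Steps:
u = 0
A = 26 (A = 20 + 6 = 26)
O = -28 (O = -4 + 6*(-4) = -4 - 24 = -28)
p(S, I) = -728 (p(S, I) = (0 - 28)*26 = -28*26 = -728)
9 - p(-6, -21) = 9 - 1*(-728) = 9 + 728 = 737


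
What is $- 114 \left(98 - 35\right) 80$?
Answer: $-574560$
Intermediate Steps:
$- 114 \left(98 - 35\right) 80 = \left(-114\right) 63 \cdot 80 = \left(-7182\right) 80 = -574560$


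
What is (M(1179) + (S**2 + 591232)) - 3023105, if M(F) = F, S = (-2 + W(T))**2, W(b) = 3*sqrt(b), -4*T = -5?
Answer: -38884503/16 - 183*sqrt(5) ≈ -2.4307e+6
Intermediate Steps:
T = 5/4 (T = -1/4*(-5) = 5/4 ≈ 1.2500)
S = (-2 + 3*sqrt(5)/2)**2 (S = (-2 + 3*sqrt(5/4))**2 = (-2 + 3*(sqrt(5)/2))**2 = (-2 + 3*sqrt(5)/2)**2 ≈ 1.8336)
(M(1179) + (S**2 + 591232)) - 3023105 = (1179 + ((61/4 - 6*sqrt(5))**2 + 591232)) - 3023105 = (1179 + (591232 + (61/4 - 6*sqrt(5))**2)) - 3023105 = (592411 + (61/4 - 6*sqrt(5))**2) - 3023105 = -2430694 + (61/4 - 6*sqrt(5))**2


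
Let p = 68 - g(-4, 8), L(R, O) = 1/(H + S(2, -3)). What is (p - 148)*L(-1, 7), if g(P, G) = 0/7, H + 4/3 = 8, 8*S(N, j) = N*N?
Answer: -480/43 ≈ -11.163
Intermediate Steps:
S(N, j) = N²/8 (S(N, j) = (N*N)/8 = N²/8)
H = 20/3 (H = -4/3 + 8 = 20/3 ≈ 6.6667)
g(P, G) = 0 (g(P, G) = 0*(⅐) = 0)
L(R, O) = 6/43 (L(R, O) = 1/(20/3 + (⅛)*2²) = 1/(20/3 + (⅛)*4) = 1/(20/3 + ½) = 1/(43/6) = 6/43)
p = 68 (p = 68 - 1*0 = 68 + 0 = 68)
(p - 148)*L(-1, 7) = (68 - 148)*(6/43) = -80*6/43 = -480/43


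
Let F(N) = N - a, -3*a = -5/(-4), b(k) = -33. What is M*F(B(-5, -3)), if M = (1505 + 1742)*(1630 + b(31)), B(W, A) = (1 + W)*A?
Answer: 772633391/12 ≈ 6.4386e+7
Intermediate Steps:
B(W, A) = A*(1 + W)
a = -5/12 (a = -(-5)/(3*(-4)) = -(-5)*(-1)/(3*4) = -⅓*5/4 = -5/12 ≈ -0.41667)
F(N) = 5/12 + N (F(N) = N - 1*(-5/12) = N + 5/12 = 5/12 + N)
M = 5185459 (M = (1505 + 1742)*(1630 - 33) = 3247*1597 = 5185459)
M*F(B(-5, -3)) = 5185459*(5/12 - 3*(1 - 5)) = 5185459*(5/12 - 3*(-4)) = 5185459*(5/12 + 12) = 5185459*(149/12) = 772633391/12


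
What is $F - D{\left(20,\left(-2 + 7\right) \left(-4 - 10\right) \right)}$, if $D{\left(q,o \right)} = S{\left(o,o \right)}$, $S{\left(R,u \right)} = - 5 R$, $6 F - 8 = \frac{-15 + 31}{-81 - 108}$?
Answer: $- \frac{197702}{567} \approx -348.68$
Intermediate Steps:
$F = \frac{748}{567}$ ($F = \frac{4}{3} + \frac{\left(-15 + 31\right) \frac{1}{-81 - 108}}{6} = \frac{4}{3} + \frac{16 \frac{1}{-189}}{6} = \frac{4}{3} + \frac{16 \left(- \frac{1}{189}\right)}{6} = \frac{4}{3} + \frac{1}{6} \left(- \frac{16}{189}\right) = \frac{4}{3} - \frac{8}{567} = \frac{748}{567} \approx 1.3192$)
$D{\left(q,o \right)} = - 5 o$
$F - D{\left(20,\left(-2 + 7\right) \left(-4 - 10\right) \right)} = \frac{748}{567} - - 5 \left(-2 + 7\right) \left(-4 - 10\right) = \frac{748}{567} - - 5 \cdot 5 \left(-14\right) = \frac{748}{567} - \left(-5\right) \left(-70\right) = \frac{748}{567} - 350 = - \frac{197702}{567}$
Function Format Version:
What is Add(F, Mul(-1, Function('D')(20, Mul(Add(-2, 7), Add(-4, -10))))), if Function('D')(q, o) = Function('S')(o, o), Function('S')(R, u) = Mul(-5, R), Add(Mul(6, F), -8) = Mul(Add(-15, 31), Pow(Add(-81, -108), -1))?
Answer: Rational(-197702, 567) ≈ -348.68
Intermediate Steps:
F = Rational(748, 567) (F = Add(Rational(4, 3), Mul(Rational(1, 6), Mul(Add(-15, 31), Pow(Add(-81, -108), -1)))) = Add(Rational(4, 3), Mul(Rational(1, 6), Mul(16, Pow(-189, -1)))) = Add(Rational(4, 3), Mul(Rational(1, 6), Mul(16, Rational(-1, 189)))) = Add(Rational(4, 3), Mul(Rational(1, 6), Rational(-16, 189))) = Add(Rational(4, 3), Rational(-8, 567)) = Rational(748, 567) ≈ 1.3192)
Function('D')(q, o) = Mul(-5, o)
Add(F, Mul(-1, Function('D')(20, Mul(Add(-2, 7), Add(-4, -10))))) = Add(Rational(748, 567), Mul(-1, Mul(-5, Mul(Add(-2, 7), Add(-4, -10))))) = Add(Rational(748, 567), Mul(-1, Mul(-5, Mul(5, -14)))) = Add(Rational(748, 567), Mul(-1, Mul(-5, -70))) = Add(Rational(748, 567), Mul(-1, 350)) = Add(Rational(748, 567), -350) = Rational(-197702, 567)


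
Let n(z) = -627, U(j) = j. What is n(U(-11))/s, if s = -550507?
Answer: 627/550507 ≈ 0.0011389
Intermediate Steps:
n(U(-11))/s = -627/(-550507) = -627*(-1/550507) = 627/550507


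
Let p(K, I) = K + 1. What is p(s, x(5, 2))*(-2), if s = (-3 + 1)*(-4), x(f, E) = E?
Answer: -18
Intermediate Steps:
s = 8 (s = -2*(-4) = 8)
p(K, I) = 1 + K
p(s, x(5, 2))*(-2) = (1 + 8)*(-2) = 9*(-2) = -18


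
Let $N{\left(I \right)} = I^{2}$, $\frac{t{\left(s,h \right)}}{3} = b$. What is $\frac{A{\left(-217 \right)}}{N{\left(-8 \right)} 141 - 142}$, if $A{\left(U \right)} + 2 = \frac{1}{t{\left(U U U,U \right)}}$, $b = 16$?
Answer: $- \frac{95}{426336} \approx -0.00022283$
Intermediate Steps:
$t{\left(s,h \right)} = 48$ ($t{\left(s,h \right)} = 3 \cdot 16 = 48$)
$A{\left(U \right)} = - \frac{95}{48}$ ($A{\left(U \right)} = -2 + \frac{1}{48} = - \frac{95}{48}$)
$\frac{A{\left(-217 \right)}}{N{\left(-8 \right)} 141 - 142} = - \frac{95}{48 \left(\left(-8\right)^{2} \cdot 141 - 142\right)} = - \frac{95}{48 \left(64 \cdot 141 - 142\right)} = - \frac{95}{48 \left(9024 - 142\right)} = - \frac{95}{48 \cdot 8882} = \left(- \frac{95}{48}\right) \frac{1}{8882} = - \frac{95}{426336}$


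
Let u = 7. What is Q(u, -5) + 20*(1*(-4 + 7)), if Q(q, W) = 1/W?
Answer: 299/5 ≈ 59.800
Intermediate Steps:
Q(u, -5) + 20*(1*(-4 + 7)) = 1/(-5) + 20*(1*(-4 + 7)) = -1/5 + 20*(1*3) = -1/5 + 20*3 = -1/5 + 60 = 299/5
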